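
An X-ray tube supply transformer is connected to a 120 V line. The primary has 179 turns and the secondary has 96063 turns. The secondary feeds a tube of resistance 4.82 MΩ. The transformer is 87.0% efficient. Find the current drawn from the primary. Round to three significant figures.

V_s = 120 × 96063/179 = 64400 V.
I_s = V_s/R = 64400/(4.82×10^6) = 0.013361 A.
P_out = V_s I_s = 64400 × 0.013361 = 860.44 W.
P_in = P_out/η = 860.44/0.870 = 989.01 W.
I_p = P_in/V_p = 989.01/120 = 8.24 A.

I_p ≈ 8.24 A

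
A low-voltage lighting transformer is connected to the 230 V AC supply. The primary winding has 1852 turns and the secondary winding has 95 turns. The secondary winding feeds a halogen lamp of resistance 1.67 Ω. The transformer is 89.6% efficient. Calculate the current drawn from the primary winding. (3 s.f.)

V_s = 230 × 95/1852 = 11.798 V.
I_s = V_s/R = 11.798/1.67 = 7.0647 A.
P_out = V_s I_s = 11.798 × 7.0647 = 83.350 W.
P_in = P_out/η = 83.350/0.896 = 93.024 W.
I_p = P_in/V_p = 93.024/230 = 0.404 A.

I_p ≈ 0.404 A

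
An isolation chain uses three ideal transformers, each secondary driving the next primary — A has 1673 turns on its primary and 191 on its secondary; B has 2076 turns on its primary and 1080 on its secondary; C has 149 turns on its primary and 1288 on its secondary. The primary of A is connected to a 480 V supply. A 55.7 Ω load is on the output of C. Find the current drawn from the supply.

I_supply ≈ 2.27 A

Secondary of A: V = 480.00 × 191/1673 = 54.800 V.
Secondary of B: V = 54.800 × 1080/2076 = 28.509 V.
Secondary of C: V = 28.509 × 1288/149 = 246.44 V.
I_load = 246.44/55.7 = 4.4243 A, so P_out = 246.44 × 4.4243 = 1090.3 W.
All ideal ⇒ P_in = P_out, so I_supply = 1090.3/480 = 2.27 A.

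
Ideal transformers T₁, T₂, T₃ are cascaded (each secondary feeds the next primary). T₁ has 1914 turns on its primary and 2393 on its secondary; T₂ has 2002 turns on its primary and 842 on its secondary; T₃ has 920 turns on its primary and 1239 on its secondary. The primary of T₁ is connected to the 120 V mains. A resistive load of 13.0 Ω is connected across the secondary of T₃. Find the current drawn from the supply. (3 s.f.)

After T₁: V = 120.00 × 2393/1914 = 150.03 V.
After T₂: V = 150.03 × 842/2002 = 63.100 V.
After T₃: V = 63.100 × 1239/920 = 84.979 V.
I_load = 84.979/13.0 = 6.5369 A, so P_out = 84.979 × 6.5369 = 555.50 W.
All ideal ⇒ P_in = P_out, so I_supply = 555.50/120 = 4.63 A.

I_supply ≈ 4.63 A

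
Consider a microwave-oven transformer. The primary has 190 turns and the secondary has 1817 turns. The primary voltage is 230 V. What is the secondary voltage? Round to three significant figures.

V_s/V_p = N_s/N_p, so V_s = 230 × 1817/190 = 2200 V.

V_s ≈ 2200 V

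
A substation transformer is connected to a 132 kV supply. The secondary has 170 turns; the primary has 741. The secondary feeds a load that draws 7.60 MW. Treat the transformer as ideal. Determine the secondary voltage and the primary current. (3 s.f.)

V_s = V_p × N_s/N_p = 132000 × 170/741 = 30283 V.
I_s = P/V_s = 7.60×10^6/30283 = 250.96 A.
I_p = I_s × N_s/N_p = 250.96 × 170/741 = 57.6 A.

V_s ≈ 30300 V, I_p ≈ 57.6 A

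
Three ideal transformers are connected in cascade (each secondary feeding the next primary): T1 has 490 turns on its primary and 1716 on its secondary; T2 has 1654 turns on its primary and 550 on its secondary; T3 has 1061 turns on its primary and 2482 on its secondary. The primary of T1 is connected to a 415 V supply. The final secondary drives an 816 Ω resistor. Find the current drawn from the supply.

After T1: V = 415.00 × 1716/490 = 1453.3 V.
After T2: V = 1453.3 × 550/1654 = 483.28 V.
After T3: V = 483.28 × 2482/1061 = 1130.5 V.
I_load = 1130.5/816 = 1.3855 A, so P_out = 1130.5 × 1.3855 = 1566.3 W.
All ideal ⇒ P_in = P_out, so I_supply = 1566.3/415 = 3.77 A.

I_supply ≈ 3.77 A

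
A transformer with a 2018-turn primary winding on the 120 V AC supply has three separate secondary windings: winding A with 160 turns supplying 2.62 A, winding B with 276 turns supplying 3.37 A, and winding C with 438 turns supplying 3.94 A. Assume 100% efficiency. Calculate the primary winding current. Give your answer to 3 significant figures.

V_A = 120 × 160/2018 = 9.5144 V; V_B = 120 × 276/2018 = 16.412 V; V_C = 120 × 438/2018 = 26.046 V.
P_out = V_A I_A + V_B I_B + V_C I_C = 9.5144×2.62 + 16.412×3.37 + 26.046×3.94 = 24.928 + 55.309 + 102.62 = 182.86 W.
Ideal ⇒ P_in = P_out, so I_p = P_out/V_p = 182.86/120 = 1.52 A.

I_p ≈ 1.52 A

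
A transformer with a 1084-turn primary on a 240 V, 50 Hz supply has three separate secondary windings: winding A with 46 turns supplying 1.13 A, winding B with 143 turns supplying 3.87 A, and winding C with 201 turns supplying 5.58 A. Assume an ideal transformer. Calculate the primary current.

I_p ≈ 1.59 A

V_A = 240 × 46/1084 = 10.185 V; V_B = 240 × 143/1084 = 31.661 V; V_C = 240 × 201/1084 = 44.502 V.
P_out = V_A I_A + V_B I_B + V_C I_C = 10.185×1.13 + 31.661×3.87 + 44.502×5.58 = 11.508 + 122.53 + 248.32 = 382.35 W.
Ideal ⇒ P_in = P_out, so I_p = P_out/V_p = 382.35/240 = 1.59 A.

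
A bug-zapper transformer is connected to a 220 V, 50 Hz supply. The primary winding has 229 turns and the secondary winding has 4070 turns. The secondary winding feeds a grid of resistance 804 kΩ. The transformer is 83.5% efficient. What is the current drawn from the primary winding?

I_p ≈ 0.104 A

V_s = 220 × 4070/229 = 3910.0 V.
I_s = V_s/R = 3910.0/804000 = 0.0048632 A.
P_out = V_s I_s = 3910.0 × 0.0048632 = 19.015 W.
P_in = P_out/η = 19.015/0.835 = 22.773 W.
I_p = P_in/V_p = 22.773/220 = 0.104 A.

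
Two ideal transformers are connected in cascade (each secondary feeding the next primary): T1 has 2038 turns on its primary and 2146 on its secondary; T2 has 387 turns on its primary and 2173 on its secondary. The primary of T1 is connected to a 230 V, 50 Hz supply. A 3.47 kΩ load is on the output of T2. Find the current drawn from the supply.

I_supply ≈ 2.32 A

Secondary of T1: V = 230.00 × 2146/2038 = 242.19 V.
Secondary of T2: V = 242.19 × 2173/387 = 1359.9 V.
I_load = 1359.9/3470 = 0.39190 A, so P_out = 1359.9 × 0.39190 = 532.94 W.
All ideal ⇒ P_in = P_out, so I_supply = 532.94/230 = 2.32 A.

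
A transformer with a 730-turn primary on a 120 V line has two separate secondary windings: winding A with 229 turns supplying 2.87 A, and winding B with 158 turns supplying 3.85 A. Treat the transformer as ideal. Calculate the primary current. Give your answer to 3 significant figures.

I_p ≈ 1.73 A

V_A = 120 × 229/730 = 37.644 V; V_B = 120 × 158/730 = 25.973 V.
P_out = V_A I_A + V_B I_B = 37.644×2.87 + 25.973×3.85 = 108.04 + 99.995 = 208.03 W.
Ideal ⇒ P_in = P_out, so I_p = P_out/V_p = 208.03/120 = 1.73 A.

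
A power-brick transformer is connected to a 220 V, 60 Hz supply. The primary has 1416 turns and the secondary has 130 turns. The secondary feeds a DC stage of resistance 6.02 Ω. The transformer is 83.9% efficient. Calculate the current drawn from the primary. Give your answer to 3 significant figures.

V_s = 220 × 130/1416 = 20.198 V.
I_s = V_s/R = 20.198/6.02 = 3.3551 A.
P_out = V_s I_s = 20.198 × 3.3551 = 67.766 W.
P_in = P_out/η = 67.766/0.839 = 80.769 W.
I_p = P_in/V_p = 80.769/220 = 0.367 A.

I_p ≈ 0.367 A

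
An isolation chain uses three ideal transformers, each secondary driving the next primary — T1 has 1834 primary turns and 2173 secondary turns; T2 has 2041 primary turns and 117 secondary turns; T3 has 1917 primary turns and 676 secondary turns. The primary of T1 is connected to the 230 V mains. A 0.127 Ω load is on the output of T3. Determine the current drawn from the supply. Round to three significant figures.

After T1: V = 230.00 × 2173/1834 = 272.51 V.
After T2: V = 272.51 × 117/2041 = 15.622 V.
After T3: V = 15.622 × 676/1917 = 5.5088 V.
I_load = 5.5088/0.127 = 43.376 A, so P_out = 5.5088 × 43.376 = 238.95 W.
All ideal ⇒ P_in = P_out, so I_supply = 238.95/230 = 1.04 A.

I_supply ≈ 1.04 A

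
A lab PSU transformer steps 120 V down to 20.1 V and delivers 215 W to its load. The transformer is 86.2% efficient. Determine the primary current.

I_p ≈ 2.08 A

P_in = P_out/η = 215/0.862 = 249.42 W.
I_p = P_in/V_p = 249.42/120 = 2.08 A.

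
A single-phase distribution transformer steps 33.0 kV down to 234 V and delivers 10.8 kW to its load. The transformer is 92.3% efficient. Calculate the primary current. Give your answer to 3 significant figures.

P_in = P_out/η = 10800/0.923 = 11701 W.
I_p = P_in/V_p = 11701/33000 = 0.355 A.

I_p ≈ 0.355 A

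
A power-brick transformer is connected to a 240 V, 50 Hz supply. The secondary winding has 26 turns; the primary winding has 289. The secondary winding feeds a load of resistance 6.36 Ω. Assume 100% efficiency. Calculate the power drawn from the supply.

P ≈ 73.3 W

V_s = V_p × N_s/N_p = 240 × 26/289 = 21.592 V.
I_s = V_s/R = 21.592/6.36 = 3.3949 A.
I_p = I_s × N_s/N_p = 3.3949 × 26/289 = 0.30543 A.
P = V_p I_p = 240 × 0.30543 = 73.3 W.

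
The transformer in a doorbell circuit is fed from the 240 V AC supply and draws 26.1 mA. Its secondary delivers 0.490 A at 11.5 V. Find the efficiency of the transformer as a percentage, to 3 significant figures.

P_in = 240 × 0.0261 = 6.26400 W.
P_out = 11.5 × 0.490 = 5.63500 W.
η = P_out/P_in = 5.63500/6.26400 = 0.900.

η ≈ 90.0%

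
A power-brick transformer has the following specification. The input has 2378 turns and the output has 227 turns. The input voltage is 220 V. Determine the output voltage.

V_out ≈ 21.0 V

V_out/V_in = N_out/N_in, so V_out = 220 × 227/2378 = 21.0 V.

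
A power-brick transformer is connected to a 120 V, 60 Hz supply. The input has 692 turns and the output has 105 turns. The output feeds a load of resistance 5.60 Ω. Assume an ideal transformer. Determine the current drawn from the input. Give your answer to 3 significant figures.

I_in ≈ 0.493 A

V_out = V_in × N_out/N_in = 120 × 105/692 = 18.208 V.
I_out = V_out/R = 18.208/5.60 = 3.2514 A.
For an ideal transformer I_in N_in = I_out N_out, so I_in = 3.2514 × 105/692 = 0.493 A.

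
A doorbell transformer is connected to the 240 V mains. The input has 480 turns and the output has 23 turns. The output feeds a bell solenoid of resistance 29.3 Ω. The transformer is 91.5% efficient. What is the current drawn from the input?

V_out = 240 × 23/480 = 11.500 V.
I_out = V_out/R = 11.500/29.3 = 0.39249 A.
P_out = V_out I_out = 11.500 × 0.39249 = 4.5137 W.
P_in = P_out/η = 4.5137/0.915 = 4.9330 W.
I_in = P_in/V_in = 4.9330/240 = 0.0206 A.

I_in ≈ 0.0206 A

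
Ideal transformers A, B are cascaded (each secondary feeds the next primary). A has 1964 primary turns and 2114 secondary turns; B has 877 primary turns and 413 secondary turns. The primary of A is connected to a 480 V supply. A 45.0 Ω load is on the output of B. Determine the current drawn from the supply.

Secondary of A: V = 480.00 × 2114/1964 = 516.66 V.
Secondary of B: V = 516.66 × 413/877 = 243.31 V.
I_load = 243.31/45.0 = 5.4068 A, so P_out = 243.31 × 5.4068 = 1315.5 W.
All ideal ⇒ P_in = P_out, so I_supply = 1315.5/480 = 2.74 A.

I_supply ≈ 2.74 A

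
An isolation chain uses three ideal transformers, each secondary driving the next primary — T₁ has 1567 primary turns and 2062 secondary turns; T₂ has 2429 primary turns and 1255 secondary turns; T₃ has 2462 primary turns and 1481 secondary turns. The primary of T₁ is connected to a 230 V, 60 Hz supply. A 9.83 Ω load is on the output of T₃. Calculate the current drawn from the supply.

After T₁: V = 230.00 × 2062/1567 = 302.65 V.
After T₂: V = 302.65 × 1255/2429 = 156.37 V.
After T₃: V = 156.37 × 1481/2462 = 94.066 V.
I_load = 94.066/9.83 = 9.5692 A, so P_out = 94.066 × 9.5692 = 900.14 W.
All ideal ⇒ P_in = P_out, so I_supply = 900.14/230 = 3.91 A.

I_supply ≈ 3.91 A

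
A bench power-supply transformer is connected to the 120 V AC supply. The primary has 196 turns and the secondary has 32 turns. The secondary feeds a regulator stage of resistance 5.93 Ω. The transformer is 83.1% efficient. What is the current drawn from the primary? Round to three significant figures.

V_s = 120 × 32/196 = 19.592 V.
I_s = V_s/R = 19.592/5.93 = 3.3039 A.
P_out = V_s I_s = 19.592 × 3.3039 = 64.729 W.
P_in = P_out/η = 64.729/0.831 = 77.892 W.
I_p = P_in/V_p = 77.892/120 = 0.649 A.

I_p ≈ 0.649 A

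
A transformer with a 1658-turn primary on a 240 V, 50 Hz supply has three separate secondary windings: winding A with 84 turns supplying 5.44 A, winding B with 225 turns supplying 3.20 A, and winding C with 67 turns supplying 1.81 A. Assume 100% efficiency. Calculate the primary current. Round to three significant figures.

I_p ≈ 0.783 A

V_A = 240 × 84/1658 = 12.159 V; V_B = 240 × 225/1658 = 32.569 V; V_C = 240 × 67/1658 = 9.6984 V.
P_out = V_A I_A + V_B I_B + V_C I_C = 12.159×5.44 + 32.569×3.20 + 9.6984×1.81 = 66.146 + 104.22 + 17.554 = 187.92 W.
Ideal ⇒ P_in = P_out, so I_p = P_out/V_p = 187.92/240 = 0.783 A.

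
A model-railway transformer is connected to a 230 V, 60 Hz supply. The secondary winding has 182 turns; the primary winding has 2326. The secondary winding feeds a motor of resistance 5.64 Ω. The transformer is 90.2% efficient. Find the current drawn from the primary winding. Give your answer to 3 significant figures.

V_s = 230 × 182/2326 = 17.997 V.
I_s = V_s/R = 17.997/5.64 = 3.1909 A.
P_out = V_s I_s = 17.997 × 3.1909 = 57.425 W.
P_in = P_out/η = 57.425/0.902 = 63.664 W.
I_p = P_in/V_p = 63.664/230 = 0.277 A.

I_p ≈ 0.277 A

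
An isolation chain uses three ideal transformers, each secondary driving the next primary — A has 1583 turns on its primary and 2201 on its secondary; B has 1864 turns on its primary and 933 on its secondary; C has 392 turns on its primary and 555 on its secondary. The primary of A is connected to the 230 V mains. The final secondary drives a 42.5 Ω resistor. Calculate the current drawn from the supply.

I_supply ≈ 5.25 A

After A: V = 230.00 × 2201/1583 = 319.79 V.
After B: V = 319.79 × 933/1864 = 160.07 V.
After C: V = 160.07 × 555/392 = 226.63 V.
I_load = 226.63/42.5 = 5.3324 A, so P_out = 226.63 × 5.3324 = 1208.5 W.
All ideal ⇒ P_in = P_out, so I_supply = 1208.5/230 = 5.25 A.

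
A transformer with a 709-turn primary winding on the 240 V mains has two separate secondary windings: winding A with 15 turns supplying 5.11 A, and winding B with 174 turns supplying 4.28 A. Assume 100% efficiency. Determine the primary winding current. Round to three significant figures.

V_A = 240 × 15/709 = 5.0776 V; V_B = 240 × 174/709 = 58.900 V.
P_out = V_A I_A + V_B I_B = 5.0776×5.11 + 58.900×4.28 = 25.946 + 252.09 = 278.04 W.
Ideal ⇒ P_in = P_out, so I_p = P_out/V_p = 278.04/240 = 1.16 A.

I_p ≈ 1.16 A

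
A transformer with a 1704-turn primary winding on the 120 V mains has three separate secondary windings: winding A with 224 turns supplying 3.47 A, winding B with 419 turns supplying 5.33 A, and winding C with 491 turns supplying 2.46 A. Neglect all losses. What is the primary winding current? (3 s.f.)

I_p ≈ 2.48 A

V_A = 120 × 224/1704 = 15.775 V; V_B = 120 × 419/1704 = 29.507 V; V_C = 120 × 491/1704 = 34.577 V.
P_out = V_A I_A + V_B I_B + V_C I_C = 15.775×3.47 + 29.507×5.33 + 34.577×2.46 = 54.738 + 157.27 + 85.061 = 297.07 W.
Ideal ⇒ P_in = P_out, so I_p = P_out/V_p = 297.07/120 = 2.48 A.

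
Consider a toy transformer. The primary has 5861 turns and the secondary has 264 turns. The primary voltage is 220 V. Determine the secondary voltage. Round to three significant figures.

V_s/V_p = N_s/N_p, so V_s = 220 × 264/5861 = 9.91 V.

V_s ≈ 9.91 V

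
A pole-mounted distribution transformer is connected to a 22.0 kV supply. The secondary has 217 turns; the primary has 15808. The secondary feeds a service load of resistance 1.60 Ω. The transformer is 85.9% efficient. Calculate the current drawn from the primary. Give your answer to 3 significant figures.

V_s = 22000 × 217/15808 = 302.00 V.
I_s = V_s/R = 302.00/1.60 = 188.75 A.
P_out = V_s I_s = 302.00 × 188.75 = 57002 W.
P_in = P_out/η = 57002/0.859 = 66359 W.
I_p = P_in/V_p = 66359/22000 = 3.02 A.

I_p ≈ 3.02 A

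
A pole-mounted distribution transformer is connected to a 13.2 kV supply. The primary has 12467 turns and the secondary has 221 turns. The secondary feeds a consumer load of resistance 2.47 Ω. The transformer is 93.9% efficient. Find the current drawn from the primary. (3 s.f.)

I_p ≈ 1.79 A

V_s = 13200 × 221/12467 = 233.99 V.
I_s = V_s/R = 233.99/2.47 = 94.734 A.
P_out = V_s I_s = 233.99 × 94.734 = 22167 W.
P_in = P_out/η = 22167/0.939 = 23607 W.
I_p = P_in/V_p = 23607/13200 = 1.79 A.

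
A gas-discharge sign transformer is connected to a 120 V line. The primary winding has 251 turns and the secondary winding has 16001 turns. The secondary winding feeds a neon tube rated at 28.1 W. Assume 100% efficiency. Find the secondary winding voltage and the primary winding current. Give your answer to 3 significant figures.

V_s ≈ 7650 V, I_p ≈ 0.234 A

V_s = V_p × N_s/N_p = 120 × 16001/251 = 7649.9 V.
I_s = P/V_s = 28.1/7649.9 = 0.0036733 A.
I_p = I_s × N_s/N_p = 0.0036733 × 16001/251 = 0.234 A.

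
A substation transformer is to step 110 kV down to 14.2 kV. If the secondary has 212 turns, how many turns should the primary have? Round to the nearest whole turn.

N_p = 1642 turns

N_p/N_s = V_p/V_s, so N_p = 212 × 110000/14200 = 1642.3 ≈ 1642 turns.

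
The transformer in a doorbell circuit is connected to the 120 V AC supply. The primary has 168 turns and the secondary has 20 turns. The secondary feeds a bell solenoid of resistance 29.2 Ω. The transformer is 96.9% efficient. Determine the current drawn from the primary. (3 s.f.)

V_s = 120 × 20/168 = 14.286 V.
I_s = V_s/R = 14.286/29.2 = 0.48924 A.
P_out = V_s I_s = 14.286 × 0.48924 = 6.9891 W.
P_in = P_out/η = 6.9891/0.969 = 7.2127 W.
I_p = P_in/V_p = 7.2127/120 = 0.0601 A.

I_p ≈ 0.0601 A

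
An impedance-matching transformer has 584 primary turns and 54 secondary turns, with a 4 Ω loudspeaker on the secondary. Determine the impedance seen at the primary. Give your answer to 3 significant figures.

Z_p = (N_p/N_s)² × Z_s = (584/54)² × 4 = 468 Ω.

Z_p ≈ 468 Ω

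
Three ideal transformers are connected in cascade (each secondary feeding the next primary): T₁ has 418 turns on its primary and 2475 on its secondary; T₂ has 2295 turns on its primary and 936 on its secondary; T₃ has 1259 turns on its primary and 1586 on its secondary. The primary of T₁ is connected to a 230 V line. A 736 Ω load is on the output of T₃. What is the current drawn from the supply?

After T₁: V = 230.00 × 2475/418 = 1361.8 V.
After T₂: V = 1361.8 × 936/2295 = 555.42 V.
After T₃: V = 555.42 × 1586/1259 = 699.68 V.
I_load = 699.68/736 = 0.95065 A, so P_out = 699.68 × 0.95065 = 665.15 W.
All ideal ⇒ P_in = P_out, so I_supply = 665.15/230 = 2.89 A.

I_supply ≈ 2.89 A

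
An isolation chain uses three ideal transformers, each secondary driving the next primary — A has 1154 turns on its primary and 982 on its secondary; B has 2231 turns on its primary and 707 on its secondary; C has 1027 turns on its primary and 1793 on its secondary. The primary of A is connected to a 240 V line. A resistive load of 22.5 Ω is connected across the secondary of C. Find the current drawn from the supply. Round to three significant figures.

I_supply ≈ 2.36 A

Secondary of A: V = 240.00 × 982/1154 = 204.23 V.
Secondary of B: V = 204.23 × 707/2231 = 64.720 V.
Secondary of C: V = 64.720 × 1793/1027 = 112.99 V.
I_load = 112.99/22.5 = 5.0219 A, so P_out = 112.99 × 5.0219 = 567.43 W.
All ideal ⇒ P_in = P_out, so I_supply = 567.43/240 = 2.36 A.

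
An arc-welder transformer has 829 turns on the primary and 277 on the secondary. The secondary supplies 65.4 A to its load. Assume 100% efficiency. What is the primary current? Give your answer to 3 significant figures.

For an ideal transformer I_p/I_s = N_s/N_p, so I_p = 65.4 × 277/829 = 21.9 A.

I_p ≈ 21.9 A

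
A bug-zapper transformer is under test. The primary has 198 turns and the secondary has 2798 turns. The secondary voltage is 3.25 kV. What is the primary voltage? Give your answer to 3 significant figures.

V_p/V_s = N_p/N_s, so V_p = 3250 × 198/2798 = 230 V.

V_p ≈ 230 V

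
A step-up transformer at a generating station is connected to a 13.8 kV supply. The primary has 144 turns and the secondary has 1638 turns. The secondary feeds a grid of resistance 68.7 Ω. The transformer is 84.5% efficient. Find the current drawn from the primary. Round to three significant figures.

I_p ≈ 30800 A

V_s = 13800 × 1638/144 = 156980 V.
I_s = V_s/R = 156980/68.7 = 2284.9 A.
P_out = V_s I_s = 156980 × 2284.9 = 3.5868×10^8 W.
P_in = P_out/η = 3.5868×10^8/0.845 = 4.2447×10^8 W.
I_p = P_in/V_p = 4.2447×10^8/13800 = 30800 A.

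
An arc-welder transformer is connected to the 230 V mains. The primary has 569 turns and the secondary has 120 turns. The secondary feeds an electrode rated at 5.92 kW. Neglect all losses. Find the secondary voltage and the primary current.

V_s ≈ 48.5 V, I_p ≈ 25.7 A

V_s = V_p × N_s/N_p = 230 × 120/569 = 48.506 V.
I_s = P/V_s = 5920/48.506 = 122.05 A.
I_p = I_s × N_s/N_p = 122.05 × 120/569 = 25.7 A.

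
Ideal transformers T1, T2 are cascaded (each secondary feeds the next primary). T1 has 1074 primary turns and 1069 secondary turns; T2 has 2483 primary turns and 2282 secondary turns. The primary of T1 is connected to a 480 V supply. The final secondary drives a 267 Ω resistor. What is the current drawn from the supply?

Secondary of T1: V = 480.00 × 1069/1074 = 477.77 V.
Secondary of T2: V = 477.77 × 2282/2483 = 439.09 V.
I_load = 439.09/267 = 1.6445 A, so P_out = 439.09 × 1.6445 = 722.10 W.
All ideal ⇒ P_in = P_out, so I_supply = 722.10/480 = 1.50 A.

I_supply ≈ 1.50 A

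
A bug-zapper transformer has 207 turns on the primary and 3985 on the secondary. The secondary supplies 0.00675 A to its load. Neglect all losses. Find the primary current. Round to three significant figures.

I_p ≈ 0.130 A

For an ideal transformer I_p/I_s = N_s/N_p, so I_p = 0.00675 × 3985/207 = 0.130 A.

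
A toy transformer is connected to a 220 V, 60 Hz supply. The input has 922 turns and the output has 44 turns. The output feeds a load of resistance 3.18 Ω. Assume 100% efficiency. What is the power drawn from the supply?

V_out = V_in × N_out/N_in = 220 × 44/922 = 10.499 V.
I_out = V_out/R = 10.499/3.18 = 3.3015 A.
I_in = I_out × N_out/N_in = 3.3015 × 44/922 = 0.15756 A.
P = V_in I_in = 220 × 0.15756 = 34.7 W.

P ≈ 34.7 W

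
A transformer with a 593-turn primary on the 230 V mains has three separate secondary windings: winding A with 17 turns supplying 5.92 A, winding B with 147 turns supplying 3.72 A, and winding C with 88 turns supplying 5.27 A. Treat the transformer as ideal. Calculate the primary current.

V_A = 230 × 17/593 = 6.5936 V; V_B = 230 × 147/593 = 57.015 V; V_C = 230 × 88/593 = 34.132 V.
P_out = V_A I_A + V_B I_B + V_C I_C = 6.5936×5.92 + 57.015×3.72 + 34.132×5.27 = 39.034 + 212.10 + 179.87 = 431.00 W.
Ideal ⇒ P_in = P_out, so I_p = P_out/V_p = 431.00/230 = 1.87 A.

I_p ≈ 1.87 A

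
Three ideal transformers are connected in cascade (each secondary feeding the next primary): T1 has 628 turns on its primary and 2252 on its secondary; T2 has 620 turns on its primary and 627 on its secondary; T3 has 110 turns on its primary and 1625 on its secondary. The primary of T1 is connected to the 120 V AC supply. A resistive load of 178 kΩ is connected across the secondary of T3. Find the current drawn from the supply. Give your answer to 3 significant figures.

After T1: V = 120.00 × 2252/628 = 430.32 V.
After T2: V = 430.32 × 627/620 = 435.18 V.
After T3: V = 435.18 × 1625/110 = 6428.7 V.
I_load = 6428.7/178000 = 0.036117 A, so P_out = 6428.7 × 0.036117 = 232.18 W.
All ideal ⇒ P_in = P_out, so I_supply = 232.18/120 = 1.93 A.

I_supply ≈ 1.93 A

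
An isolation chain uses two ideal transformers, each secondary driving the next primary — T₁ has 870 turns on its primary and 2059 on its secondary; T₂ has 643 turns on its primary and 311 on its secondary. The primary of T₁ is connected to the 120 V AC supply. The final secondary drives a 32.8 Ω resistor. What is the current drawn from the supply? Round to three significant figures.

Secondary of T₁: V = 120.00 × 2059/870 = 284.00 V.
Secondary of T₂: V = 284.00 × 311/643 = 137.36 V.
I_load = 137.36/32.8 = 4.1879 A, so P_out = 137.36 × 4.1879 = 575.26 W.
All ideal ⇒ P_in = P_out, so I_supply = 575.26/120 = 4.79 A.

I_supply ≈ 4.79 A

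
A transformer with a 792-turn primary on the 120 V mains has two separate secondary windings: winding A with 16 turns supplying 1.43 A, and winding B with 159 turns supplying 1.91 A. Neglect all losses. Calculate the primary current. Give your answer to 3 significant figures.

I_p ≈ 0.412 A

V_A = 120 × 16/792 = 2.4242 V; V_B = 120 × 159/792 = 24.091 V.
P_out = V_A I_A + V_B I_B = 2.4242×1.43 + 24.091×1.91 = 3.4667 + 46.014 = 49.480 W.
Ideal ⇒ P_in = P_out, so I_p = P_out/V_p = 49.480/120 = 0.412 A.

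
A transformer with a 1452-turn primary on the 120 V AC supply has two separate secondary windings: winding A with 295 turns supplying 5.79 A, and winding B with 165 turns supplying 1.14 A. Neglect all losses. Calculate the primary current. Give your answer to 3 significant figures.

I_p ≈ 1.31 A

V_A = 120 × 295/1452 = 24.380 V; V_B = 120 × 165/1452 = 13.636 V.
P_out = V_A I_A + V_B I_B = 24.380×5.79 + 13.636×1.14 = 141.16 + 15.545 = 156.71 W.
Ideal ⇒ P_in = P_out, so I_p = P_out/V_p = 156.71/120 = 1.31 A.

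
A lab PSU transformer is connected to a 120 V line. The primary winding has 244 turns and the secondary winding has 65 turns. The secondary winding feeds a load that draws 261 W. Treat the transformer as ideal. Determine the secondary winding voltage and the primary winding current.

V_s = V_p × N_s/N_p = 120 × 65/244 = 31.967 V.
I_s = P/V_s = 261/31.967 = 8.1646 A.
I_p = I_s × N_s/N_p = 8.1646 × 65/244 = 2.17 A.

V_s ≈ 32.0 V, I_p ≈ 2.17 A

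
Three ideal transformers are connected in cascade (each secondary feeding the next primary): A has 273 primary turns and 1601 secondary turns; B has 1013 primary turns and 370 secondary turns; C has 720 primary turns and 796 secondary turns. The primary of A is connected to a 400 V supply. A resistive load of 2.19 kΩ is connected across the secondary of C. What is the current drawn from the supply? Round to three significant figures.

After A: V = 400.00 × 1601/273 = 2345.8 V.
After B: V = 2345.8 × 370/1013 = 856.80 V.
After C: V = 856.80 × 796/720 = 947.24 V.
I_load = 947.24/2190 = 0.43253 A, so P_out = 947.24 × 0.43253 = 409.71 W.
All ideal ⇒ P_in = P_out, so I_supply = 409.71/400 = 1.02 A.

I_supply ≈ 1.02 A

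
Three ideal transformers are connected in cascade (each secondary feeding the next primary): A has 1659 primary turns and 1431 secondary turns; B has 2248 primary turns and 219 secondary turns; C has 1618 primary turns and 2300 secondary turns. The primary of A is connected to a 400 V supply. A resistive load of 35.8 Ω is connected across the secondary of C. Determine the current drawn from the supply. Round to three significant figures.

After A: V = 400.00 × 1431/1659 = 345.03 V.
After B: V = 345.03 × 219/2248 = 33.613 V.
After C: V = 33.613 × 2300/1618 = 47.780 V.
I_load = 47.780/35.8 = 1.3346 A, so P_out = 47.780 × 1.3346 = 63.770 W.
All ideal ⇒ P_in = P_out, so I_supply = 63.770/400 = 0.159 A.

I_supply ≈ 0.159 A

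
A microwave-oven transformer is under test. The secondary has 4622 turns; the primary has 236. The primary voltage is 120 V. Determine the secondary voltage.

V_s/V_p = N_s/N_p, so V_s = 120 × 4622/236 = 2350 V.

V_s ≈ 2350 V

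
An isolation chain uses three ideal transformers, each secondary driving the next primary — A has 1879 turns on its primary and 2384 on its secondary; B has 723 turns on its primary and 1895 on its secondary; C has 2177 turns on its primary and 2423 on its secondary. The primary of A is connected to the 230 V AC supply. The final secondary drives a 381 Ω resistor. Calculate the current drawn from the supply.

After A: V = 230.00 × 2384/1879 = 291.81 V.
After B: V = 291.81 × 1895/723 = 764.85 V.
After C: V = 764.85 × 2423/2177 = 851.28 V.
I_load = 851.28/381 = 2.2343 A, so P_out = 851.28 × 2.2343 = 1902.0 W.
All ideal ⇒ P_in = P_out, so I_supply = 1902.0/230 = 8.27 A.

I_supply ≈ 8.27 A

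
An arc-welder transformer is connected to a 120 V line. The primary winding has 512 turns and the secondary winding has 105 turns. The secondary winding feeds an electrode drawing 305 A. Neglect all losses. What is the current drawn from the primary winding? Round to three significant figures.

For an ideal transformer I_p N_p = I_s N_s, so I_p = 305 × 105/512 = 62.5 A.

I_p ≈ 62.5 A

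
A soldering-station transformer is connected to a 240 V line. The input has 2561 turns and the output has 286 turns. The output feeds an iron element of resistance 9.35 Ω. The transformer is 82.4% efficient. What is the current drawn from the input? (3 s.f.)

I_in ≈ 0.388 A

V_out = 240 × 286/2561 = 26.802 V.
I_out = V_out/R = 26.802/9.35 = 2.8665 A.
P_out = V_out I_out = 26.802 × 2.8665 = 76.829 W.
P_in = P_out/η = 76.829/0.824 = 93.239 W.
I_in = P_in/V_in = 93.239/240 = 0.388 A.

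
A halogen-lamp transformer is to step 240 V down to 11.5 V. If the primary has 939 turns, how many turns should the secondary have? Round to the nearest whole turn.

N_s = 45 turns

N_s/N_p = V_s/V_p, so N_s = 939 × 11.5/240 = 45.0 ≈ 45 turns.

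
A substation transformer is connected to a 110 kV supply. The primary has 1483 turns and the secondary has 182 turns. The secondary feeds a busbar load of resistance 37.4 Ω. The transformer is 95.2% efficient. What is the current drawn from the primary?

V_s = 110000 × 182/1483 = 13500 V.
I_s = V_s/R = 13500/37.4 = 360.95 A.
P_out = V_s I_s = 13500 × 360.95 = 4.8728×10^6 W.
P_in = P_out/η = 4.8728×10^6/0.952 = 5.1184×10^6 W.
I_p = P_in/V_p = 5.1184×10^6/110000 = 46.5 A.

I_p ≈ 46.5 A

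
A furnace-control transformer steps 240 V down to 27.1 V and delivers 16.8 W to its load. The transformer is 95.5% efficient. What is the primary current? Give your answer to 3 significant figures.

P_in = P_out/η = 16.8/0.955 = 17.592 W.
I_p = P_in/V_p = 17.592/240 = 0.0733 A.

I_p ≈ 0.0733 A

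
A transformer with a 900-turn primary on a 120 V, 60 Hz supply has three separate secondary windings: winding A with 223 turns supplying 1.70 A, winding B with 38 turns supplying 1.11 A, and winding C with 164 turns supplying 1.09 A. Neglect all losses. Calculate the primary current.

I_p ≈ 0.667 A

V_A = 120 × 223/900 = 29.733 V; V_B = 120 × 38/900 = 5.0667 V; V_C = 120 × 164/900 = 21.867 V.
P_out = V_A I_A + V_B I_B + V_C I_C = 29.733×1.70 + 5.0667×1.11 + 21.867×1.09 = 50.547 + 5.6240 + 23.835 = 80.005 W.
Ideal ⇒ P_in = P_out, so I_p = P_out/V_p = 80.005/120 = 0.667 A.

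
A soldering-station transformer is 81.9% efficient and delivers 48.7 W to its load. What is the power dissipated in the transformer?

P_loss ≈ 10.8 W

P_in = P_out/η = 48.7/0.819 = 59.4628 W.
P_loss = P_in − P_out = 59.4628 − 48.7 = 10.8 W.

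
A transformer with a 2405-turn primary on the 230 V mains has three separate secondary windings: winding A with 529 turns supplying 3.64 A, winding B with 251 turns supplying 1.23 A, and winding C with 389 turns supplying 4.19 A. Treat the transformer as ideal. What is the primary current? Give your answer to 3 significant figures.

V_A = 230 × 529/2405 = 50.590 V; V_B = 230 × 251/2405 = 24.004 V; V_C = 230 × 389/2405 = 37.202 V.
P_out = V_A I_A + V_B I_B + V_C I_C = 50.590×3.64 + 24.004×1.23 + 37.202×4.19 = 184.15 + 29.525 + 155.87 = 369.55 W.
Ideal ⇒ P_in = P_out, so I_p = P_out/V_p = 369.55/230 = 1.61 A.

I_p ≈ 1.61 A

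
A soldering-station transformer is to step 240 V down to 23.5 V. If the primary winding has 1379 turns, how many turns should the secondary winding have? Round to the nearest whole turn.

N_s/N_p = V_s/V_p, so N_s = 1379 × 23.5/240 = 135.0 ≈ 135 turns.

N_s = 135 turns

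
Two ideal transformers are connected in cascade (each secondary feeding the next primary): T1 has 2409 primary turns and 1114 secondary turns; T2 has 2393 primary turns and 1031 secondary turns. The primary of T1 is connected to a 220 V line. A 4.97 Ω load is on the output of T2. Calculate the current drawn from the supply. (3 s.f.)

I_supply ≈ 1.76 A

After T1: V = 220.00 × 1114/2409 = 101.74 V.
After T2: V = 101.74 × 1031/2393 = 43.832 V.
I_load = 43.832/4.97 = 8.8192 A, so P_out = 43.832 × 8.8192 = 386.56 W.
All ideal ⇒ P_in = P_out, so I_supply = 386.56/220 = 1.76 A.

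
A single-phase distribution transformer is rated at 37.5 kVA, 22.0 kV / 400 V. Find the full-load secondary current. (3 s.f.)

I_s ≈ 93.8 A

I_s = S/V_s = 37500/400 = 93.8 A.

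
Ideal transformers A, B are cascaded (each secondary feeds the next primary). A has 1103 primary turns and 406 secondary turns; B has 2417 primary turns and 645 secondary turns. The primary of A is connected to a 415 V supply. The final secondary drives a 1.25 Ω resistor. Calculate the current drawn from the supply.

I_supply ≈ 3.20 A

After A: V = 415.00 × 406/1103 = 152.76 V.
After B: V = 152.76 × 645/2417 = 40.764 V.
I_load = 40.764/1.25 = 32.612 A, so P_out = 40.764 × 32.612 = 1329.4 W.
All ideal ⇒ P_in = P_out, so I_supply = 1329.4/415 = 3.20 A.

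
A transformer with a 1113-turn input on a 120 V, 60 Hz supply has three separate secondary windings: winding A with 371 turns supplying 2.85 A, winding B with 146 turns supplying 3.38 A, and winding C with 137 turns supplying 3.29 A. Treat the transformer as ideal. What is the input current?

I_in ≈ 1.80 A

V_A = 120 × 371/1113 = 40.000 V; V_B = 120 × 146/1113 = 15.741 V; V_C = 120 × 137/1113 = 14.771 V.
P_out = V_A I_A + V_B I_B + V_C I_C = 40.000×2.85 + 15.741×3.38 + 14.771×3.29 = 114.00 + 53.205 + 48.596 = 215.80 W.
Ideal ⇒ P_in = P_out, so I_in = P_out/V_in = 215.80/120 = 1.80 A.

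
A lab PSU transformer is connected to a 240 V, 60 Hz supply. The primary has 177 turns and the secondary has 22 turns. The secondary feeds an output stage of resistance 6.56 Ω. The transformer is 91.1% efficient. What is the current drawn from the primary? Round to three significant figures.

V_s = 240 × 22/177 = 29.831 V.
I_s = V_s/R = 29.831/6.56 = 4.5473 A.
P_out = V_s I_s = 29.831 × 4.5473 = 135.65 W.
P_in = P_out/η = 135.65/0.911 = 148.90 W.
I_p = P_in/V_p = 148.90/240 = 0.620 A.

I_p ≈ 0.620 A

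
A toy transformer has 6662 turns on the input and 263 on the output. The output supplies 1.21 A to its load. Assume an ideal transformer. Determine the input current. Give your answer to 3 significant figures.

I_in ≈ 0.0478 A

For an ideal transformer I_in/I_out = N_out/N_in, so I_in = 1.21 × 263/6662 = 0.0478 A.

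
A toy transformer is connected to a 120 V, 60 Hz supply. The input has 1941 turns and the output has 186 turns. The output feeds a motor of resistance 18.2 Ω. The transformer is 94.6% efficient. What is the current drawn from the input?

I_in ≈ 0.0640 A

V_out = 120 × 186/1941 = 11.499 V.
I_out = V_out/R = 11.499/18.2 = 0.63183 A.
P_out = V_out I_out = 11.499 × 0.63183 = 7.2655 W.
P_in = P_out/η = 7.2655/0.946 = 7.6802 W.
I_in = P_in/V_in = 7.6802/120 = 0.0640 A.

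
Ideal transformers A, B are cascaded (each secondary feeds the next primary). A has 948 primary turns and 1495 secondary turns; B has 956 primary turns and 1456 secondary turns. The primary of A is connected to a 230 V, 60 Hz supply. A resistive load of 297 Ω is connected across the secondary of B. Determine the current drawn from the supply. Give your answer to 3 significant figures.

I_supply ≈ 4.47 A

After A: V = 230.00 × 1495/948 = 362.71 V.
After B: V = 362.71 × 1456/956 = 552.41 V.
I_load = 552.41/297 = 1.8600 A, so P_out = 552.41 × 1.8600 = 1027.5 W.
All ideal ⇒ P_in = P_out, so I_supply = 1027.5/230 = 4.47 A.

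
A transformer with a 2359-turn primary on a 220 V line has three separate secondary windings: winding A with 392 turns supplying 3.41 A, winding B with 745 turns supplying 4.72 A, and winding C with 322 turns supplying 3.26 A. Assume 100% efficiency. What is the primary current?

V_A = 220 × 392/2359 = 36.558 V; V_B = 220 × 745/2359 = 69.479 V; V_C = 220 × 322/2359 = 30.030 V.
P_out = V_A I_A + V_B I_B + V_C I_C = 36.558×3.41 + 69.479×4.72 + 30.030×3.26 = 124.66 + 327.94 + 97.897 = 550.50 W.
Ideal ⇒ P_in = P_out, so I_p = P_out/V_p = 550.50/220 = 2.50 A.

I_p ≈ 2.50 A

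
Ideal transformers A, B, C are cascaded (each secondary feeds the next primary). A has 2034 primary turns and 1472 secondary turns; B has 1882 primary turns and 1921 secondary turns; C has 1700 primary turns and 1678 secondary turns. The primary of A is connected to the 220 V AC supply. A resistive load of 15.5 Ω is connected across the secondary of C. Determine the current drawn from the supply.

After A: V = 220.00 × 1472/2034 = 159.21 V.
After B: V = 159.21 × 1921/1882 = 162.51 V.
After C: V = 162.51 × 1678/1700 = 160.41 V.
I_load = 160.41/15.5 = 10.349 A, so P_out = 160.41 × 10.349 = 1660.1 W.
All ideal ⇒ P_in = P_out, so I_supply = 1660.1/220 = 7.55 A.

I_supply ≈ 7.55 A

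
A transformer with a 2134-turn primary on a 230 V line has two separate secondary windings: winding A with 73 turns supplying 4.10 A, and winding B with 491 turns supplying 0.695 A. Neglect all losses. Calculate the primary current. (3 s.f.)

V_A = 230 × 73/2134 = 7.8679 V; V_B = 230 × 491/2134 = 52.919 V.
P_out = V_A I_A + V_B I_B = 7.8679×4.10 + 52.919×0.695 = 32.258 + 36.779 = 69.037 W.
Ideal ⇒ P_in = P_out, so I_p = P_out/V_p = 69.037/230 = 0.300 A.

I_p ≈ 0.300 A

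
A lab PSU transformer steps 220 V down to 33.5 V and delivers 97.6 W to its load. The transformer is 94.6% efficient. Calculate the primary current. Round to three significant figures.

P_in = P_out/η = 97.6/0.946 = 103.17 W.
I_p = P_in/V_p = 103.17/220 = 0.469 A.

I_p ≈ 0.469 A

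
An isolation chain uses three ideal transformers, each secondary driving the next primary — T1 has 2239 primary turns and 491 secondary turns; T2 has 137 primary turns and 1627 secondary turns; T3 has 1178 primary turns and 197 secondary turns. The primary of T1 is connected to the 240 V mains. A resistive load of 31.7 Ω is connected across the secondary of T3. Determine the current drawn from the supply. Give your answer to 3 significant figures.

Secondary of T1: V = 240.00 × 491/2239 = 52.631 V.
Secondary of T2: V = 52.631 × 1627/137 = 625.04 V.
Secondary of T3: V = 625.04 × 197/1178 = 104.53 V.
I_load = 104.53/31.7 = 3.2974 A, so P_out = 104.53 × 3.2974 = 344.66 W.
All ideal ⇒ P_in = P_out, so I_supply = 344.66/240 = 1.44 A.

I_supply ≈ 1.44 A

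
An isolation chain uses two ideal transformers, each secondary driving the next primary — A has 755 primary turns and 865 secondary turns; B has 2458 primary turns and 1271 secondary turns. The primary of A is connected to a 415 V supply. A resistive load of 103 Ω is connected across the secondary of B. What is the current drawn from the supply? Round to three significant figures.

I_supply ≈ 1.41 A

After A: V = 415.00 × 865/755 = 475.46 V.
After B: V = 475.46 × 1271/2458 = 245.86 V.
I_load = 245.86/103 = 2.3870 A, so P_out = 245.86 × 2.3870 = 586.85 W.
All ideal ⇒ P_in = P_out, so I_supply = 586.85/415 = 1.41 A.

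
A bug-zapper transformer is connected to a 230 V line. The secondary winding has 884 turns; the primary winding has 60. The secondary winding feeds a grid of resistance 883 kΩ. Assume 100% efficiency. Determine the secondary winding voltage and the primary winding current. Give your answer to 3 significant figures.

V_s ≈ 3390 V, I_p ≈ 0.0565 A

V_s = V_p × N_s/N_p = 230 × 884/60 = 3388.7 V.
I_s = V_s/R = 3388.7/883000 = 0.0038377 A.
I_p = I_s × N_s/N_p = 0.0038377 × 884/60 = 0.0565 A.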